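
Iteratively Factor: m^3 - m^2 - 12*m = (m - 4)*(m^2 + 3*m) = (m - 4)*(m + 3)*(m)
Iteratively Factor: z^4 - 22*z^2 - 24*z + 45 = (z + 3)*(z^3 - 3*z^2 - 13*z + 15) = (z - 5)*(z + 3)*(z^2 + 2*z - 3) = (z - 5)*(z + 3)^2*(z - 1)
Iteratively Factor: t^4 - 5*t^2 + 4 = (t - 1)*(t^3 + t^2 - 4*t - 4) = (t - 1)*(t + 1)*(t^2 - 4) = (t - 2)*(t - 1)*(t + 1)*(t + 2)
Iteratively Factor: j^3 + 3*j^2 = (j + 3)*(j^2) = j*(j + 3)*(j)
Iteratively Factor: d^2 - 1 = (d - 1)*(d + 1)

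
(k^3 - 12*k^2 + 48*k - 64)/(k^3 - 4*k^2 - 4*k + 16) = (k^2 - 8*k + 16)/(k^2 - 4)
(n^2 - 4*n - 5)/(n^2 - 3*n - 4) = (n - 5)/(n - 4)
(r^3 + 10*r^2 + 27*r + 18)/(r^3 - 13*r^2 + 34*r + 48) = (r^2 + 9*r + 18)/(r^2 - 14*r + 48)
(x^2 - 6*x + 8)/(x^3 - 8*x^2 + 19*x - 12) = (x - 2)/(x^2 - 4*x + 3)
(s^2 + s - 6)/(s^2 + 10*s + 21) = (s - 2)/(s + 7)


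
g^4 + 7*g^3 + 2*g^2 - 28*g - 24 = (g - 2)*(g + 1)*(g + 2)*(g + 6)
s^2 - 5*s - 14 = (s - 7)*(s + 2)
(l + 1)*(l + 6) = l^2 + 7*l + 6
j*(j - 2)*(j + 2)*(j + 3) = j^4 + 3*j^3 - 4*j^2 - 12*j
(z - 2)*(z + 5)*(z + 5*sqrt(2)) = z^3 + 3*z^2 + 5*sqrt(2)*z^2 - 10*z + 15*sqrt(2)*z - 50*sqrt(2)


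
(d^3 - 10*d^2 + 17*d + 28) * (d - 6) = d^4 - 16*d^3 + 77*d^2 - 74*d - 168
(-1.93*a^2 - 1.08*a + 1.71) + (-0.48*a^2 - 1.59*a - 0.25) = -2.41*a^2 - 2.67*a + 1.46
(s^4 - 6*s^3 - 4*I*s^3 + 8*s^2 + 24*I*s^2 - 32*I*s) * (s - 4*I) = s^5 - 6*s^4 - 8*I*s^4 - 8*s^3 + 48*I*s^3 + 96*s^2 - 64*I*s^2 - 128*s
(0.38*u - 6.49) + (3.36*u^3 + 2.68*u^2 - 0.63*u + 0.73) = 3.36*u^3 + 2.68*u^2 - 0.25*u - 5.76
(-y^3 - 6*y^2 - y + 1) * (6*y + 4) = -6*y^4 - 40*y^3 - 30*y^2 + 2*y + 4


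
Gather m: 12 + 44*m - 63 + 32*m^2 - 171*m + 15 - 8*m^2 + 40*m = 24*m^2 - 87*m - 36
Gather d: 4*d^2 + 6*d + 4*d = 4*d^2 + 10*d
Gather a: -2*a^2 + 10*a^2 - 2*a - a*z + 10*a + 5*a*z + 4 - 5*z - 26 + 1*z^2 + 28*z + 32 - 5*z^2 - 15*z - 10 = 8*a^2 + a*(4*z + 8) - 4*z^2 + 8*z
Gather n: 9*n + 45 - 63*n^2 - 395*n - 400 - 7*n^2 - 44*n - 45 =-70*n^2 - 430*n - 400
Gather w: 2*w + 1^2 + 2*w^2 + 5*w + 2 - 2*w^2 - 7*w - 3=0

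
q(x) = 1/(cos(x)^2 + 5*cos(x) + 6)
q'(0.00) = 0.00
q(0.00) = 0.08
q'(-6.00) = 0.01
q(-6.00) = 0.09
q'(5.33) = -0.06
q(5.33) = 0.11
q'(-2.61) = -0.28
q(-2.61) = 0.41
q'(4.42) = -0.20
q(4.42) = 0.22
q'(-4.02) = 0.28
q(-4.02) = 0.31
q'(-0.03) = -0.00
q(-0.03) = 0.08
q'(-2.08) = -0.24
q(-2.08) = 0.26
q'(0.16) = 0.01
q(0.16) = 0.08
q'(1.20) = 0.08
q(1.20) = 0.13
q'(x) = (2*sin(x)*cos(x) + 5*sin(x))/(cos(x)^2 + 5*cos(x) + 6)^2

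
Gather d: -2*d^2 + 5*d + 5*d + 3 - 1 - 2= -2*d^2 + 10*d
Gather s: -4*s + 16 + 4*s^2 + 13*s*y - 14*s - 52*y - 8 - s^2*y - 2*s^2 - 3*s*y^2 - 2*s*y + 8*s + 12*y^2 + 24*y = s^2*(2 - y) + s*(-3*y^2 + 11*y - 10) + 12*y^2 - 28*y + 8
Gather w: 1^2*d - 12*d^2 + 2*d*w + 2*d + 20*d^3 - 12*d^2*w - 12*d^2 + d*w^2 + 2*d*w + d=20*d^3 - 24*d^2 + d*w^2 + 4*d + w*(-12*d^2 + 4*d)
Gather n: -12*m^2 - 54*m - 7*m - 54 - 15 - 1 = -12*m^2 - 61*m - 70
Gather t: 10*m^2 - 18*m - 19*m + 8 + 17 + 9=10*m^2 - 37*m + 34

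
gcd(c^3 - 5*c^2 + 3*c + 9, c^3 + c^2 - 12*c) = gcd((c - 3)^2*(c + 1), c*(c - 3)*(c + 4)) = c - 3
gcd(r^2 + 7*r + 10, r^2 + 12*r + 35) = r + 5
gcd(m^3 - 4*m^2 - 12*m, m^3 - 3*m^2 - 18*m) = m^2 - 6*m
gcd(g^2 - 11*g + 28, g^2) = 1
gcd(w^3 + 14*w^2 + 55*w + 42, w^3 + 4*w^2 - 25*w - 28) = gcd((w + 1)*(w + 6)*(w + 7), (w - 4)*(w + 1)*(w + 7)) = w^2 + 8*w + 7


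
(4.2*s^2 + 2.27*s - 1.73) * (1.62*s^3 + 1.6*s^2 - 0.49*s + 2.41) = 6.804*s^5 + 10.3974*s^4 - 1.2286*s^3 + 6.2417*s^2 + 6.3184*s - 4.1693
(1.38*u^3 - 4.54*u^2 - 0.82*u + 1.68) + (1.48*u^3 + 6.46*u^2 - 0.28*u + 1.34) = 2.86*u^3 + 1.92*u^2 - 1.1*u + 3.02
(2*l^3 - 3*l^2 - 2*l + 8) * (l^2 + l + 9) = 2*l^5 - l^4 + 13*l^3 - 21*l^2 - 10*l + 72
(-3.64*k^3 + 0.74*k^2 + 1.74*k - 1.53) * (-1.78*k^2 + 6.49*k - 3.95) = 6.4792*k^5 - 24.9408*k^4 + 16.0834*k^3 + 11.093*k^2 - 16.8027*k + 6.0435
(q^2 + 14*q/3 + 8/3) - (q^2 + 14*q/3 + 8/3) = 0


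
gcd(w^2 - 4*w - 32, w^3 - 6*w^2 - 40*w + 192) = w - 8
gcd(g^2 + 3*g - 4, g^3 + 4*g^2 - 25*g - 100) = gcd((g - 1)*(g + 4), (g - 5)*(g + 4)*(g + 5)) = g + 4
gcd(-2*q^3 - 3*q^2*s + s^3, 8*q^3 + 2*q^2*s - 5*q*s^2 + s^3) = 2*q^2 + q*s - s^2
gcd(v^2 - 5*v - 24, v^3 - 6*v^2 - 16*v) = v - 8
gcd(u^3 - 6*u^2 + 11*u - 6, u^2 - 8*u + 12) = u - 2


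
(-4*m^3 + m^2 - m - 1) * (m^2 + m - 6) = -4*m^5 - 3*m^4 + 24*m^3 - 8*m^2 + 5*m + 6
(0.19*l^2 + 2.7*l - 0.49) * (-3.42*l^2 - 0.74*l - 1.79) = -0.6498*l^4 - 9.3746*l^3 - 0.6623*l^2 - 4.4704*l + 0.8771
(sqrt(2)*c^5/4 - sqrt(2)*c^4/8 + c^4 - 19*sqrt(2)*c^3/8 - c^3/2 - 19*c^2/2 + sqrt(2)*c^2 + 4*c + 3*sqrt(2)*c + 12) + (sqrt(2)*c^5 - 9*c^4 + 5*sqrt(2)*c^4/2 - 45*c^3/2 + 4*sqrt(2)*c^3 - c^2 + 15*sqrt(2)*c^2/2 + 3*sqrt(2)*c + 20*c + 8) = 5*sqrt(2)*c^5/4 - 8*c^4 + 19*sqrt(2)*c^4/8 - 23*c^3 + 13*sqrt(2)*c^3/8 - 21*c^2/2 + 17*sqrt(2)*c^2/2 + 6*sqrt(2)*c + 24*c + 20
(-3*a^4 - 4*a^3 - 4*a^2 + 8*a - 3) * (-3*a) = 9*a^5 + 12*a^4 + 12*a^3 - 24*a^2 + 9*a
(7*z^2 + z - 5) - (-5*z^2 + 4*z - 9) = 12*z^2 - 3*z + 4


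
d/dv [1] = 0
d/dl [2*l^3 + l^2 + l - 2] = 6*l^2 + 2*l + 1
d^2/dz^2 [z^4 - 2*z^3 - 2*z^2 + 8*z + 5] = 12*z^2 - 12*z - 4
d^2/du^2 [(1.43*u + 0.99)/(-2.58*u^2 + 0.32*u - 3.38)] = (-(1.43*u + 0.99)*(5.16*u - 0.32)*(10.32*u - 0.64) + (22.1364*u + 4.1932)*(2.58*u^2 - 0.32*u + 3.38))/(2.58*u^2 - 0.32*u + 3.38)^3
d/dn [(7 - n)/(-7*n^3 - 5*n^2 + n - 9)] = (7*n^3 + 5*n^2 - n - (n - 7)*(21*n^2 + 10*n - 1) + 9)/(7*n^3 + 5*n^2 - n + 9)^2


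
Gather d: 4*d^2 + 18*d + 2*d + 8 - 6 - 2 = 4*d^2 + 20*d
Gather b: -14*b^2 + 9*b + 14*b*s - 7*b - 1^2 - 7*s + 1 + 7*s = -14*b^2 + b*(14*s + 2)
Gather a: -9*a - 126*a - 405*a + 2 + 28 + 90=120 - 540*a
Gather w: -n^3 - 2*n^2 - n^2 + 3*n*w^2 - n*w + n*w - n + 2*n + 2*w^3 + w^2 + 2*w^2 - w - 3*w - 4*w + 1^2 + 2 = -n^3 - 3*n^2 + n + 2*w^3 + w^2*(3*n + 3) - 8*w + 3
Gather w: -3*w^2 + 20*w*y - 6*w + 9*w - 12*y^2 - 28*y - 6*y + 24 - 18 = -3*w^2 + w*(20*y + 3) - 12*y^2 - 34*y + 6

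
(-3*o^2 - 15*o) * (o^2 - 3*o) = -3*o^4 - 6*o^3 + 45*o^2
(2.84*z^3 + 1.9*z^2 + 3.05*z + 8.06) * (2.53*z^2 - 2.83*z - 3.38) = 7.1852*z^5 - 3.2302*z^4 - 7.2597*z^3 + 5.3383*z^2 - 33.1188*z - 27.2428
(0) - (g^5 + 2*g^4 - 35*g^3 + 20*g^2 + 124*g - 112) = -g^5 - 2*g^4 + 35*g^3 - 20*g^2 - 124*g + 112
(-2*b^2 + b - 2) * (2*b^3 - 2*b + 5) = -4*b^5 + 2*b^4 - 12*b^2 + 9*b - 10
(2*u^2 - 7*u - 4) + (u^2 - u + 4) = 3*u^2 - 8*u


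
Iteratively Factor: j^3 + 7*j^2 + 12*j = (j)*(j^2 + 7*j + 12) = j*(j + 3)*(j + 4)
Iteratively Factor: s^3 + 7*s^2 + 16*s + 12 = (s + 3)*(s^2 + 4*s + 4) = (s + 2)*(s + 3)*(s + 2)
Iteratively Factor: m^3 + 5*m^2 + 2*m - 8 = (m + 4)*(m^2 + m - 2) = (m - 1)*(m + 4)*(m + 2)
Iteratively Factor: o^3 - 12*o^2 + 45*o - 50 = (o - 5)*(o^2 - 7*o + 10) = (o - 5)^2*(o - 2)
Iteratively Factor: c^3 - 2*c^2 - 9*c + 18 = (c - 2)*(c^2 - 9) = (c - 3)*(c - 2)*(c + 3)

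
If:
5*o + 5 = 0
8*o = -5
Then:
No Solution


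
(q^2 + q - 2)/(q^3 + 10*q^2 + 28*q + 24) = (q - 1)/(q^2 + 8*q + 12)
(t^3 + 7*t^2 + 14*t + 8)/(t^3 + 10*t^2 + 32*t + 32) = (t + 1)/(t + 4)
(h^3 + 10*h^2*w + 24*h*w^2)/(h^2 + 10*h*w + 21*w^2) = h*(h^2 + 10*h*w + 24*w^2)/(h^2 + 10*h*w + 21*w^2)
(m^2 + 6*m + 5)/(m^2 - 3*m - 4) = (m + 5)/(m - 4)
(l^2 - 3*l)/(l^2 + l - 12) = l/(l + 4)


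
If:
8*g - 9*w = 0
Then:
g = 9*w/8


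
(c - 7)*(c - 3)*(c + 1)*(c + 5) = c^4 - 4*c^3 - 34*c^2 + 76*c + 105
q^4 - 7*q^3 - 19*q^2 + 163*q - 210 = (q - 7)*(q - 3)*(q - 2)*(q + 5)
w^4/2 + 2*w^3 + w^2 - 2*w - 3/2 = (w/2 + 1/2)*(w - 1)*(w + 1)*(w + 3)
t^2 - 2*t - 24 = (t - 6)*(t + 4)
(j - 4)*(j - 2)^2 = j^3 - 8*j^2 + 20*j - 16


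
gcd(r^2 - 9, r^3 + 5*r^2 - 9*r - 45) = r^2 - 9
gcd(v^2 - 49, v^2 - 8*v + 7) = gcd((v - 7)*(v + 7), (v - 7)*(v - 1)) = v - 7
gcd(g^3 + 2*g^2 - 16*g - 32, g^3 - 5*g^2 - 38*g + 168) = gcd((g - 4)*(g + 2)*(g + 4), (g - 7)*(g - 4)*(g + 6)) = g - 4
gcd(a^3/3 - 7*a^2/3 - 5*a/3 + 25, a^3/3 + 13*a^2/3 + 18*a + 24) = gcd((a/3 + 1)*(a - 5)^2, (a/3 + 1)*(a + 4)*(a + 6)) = a + 3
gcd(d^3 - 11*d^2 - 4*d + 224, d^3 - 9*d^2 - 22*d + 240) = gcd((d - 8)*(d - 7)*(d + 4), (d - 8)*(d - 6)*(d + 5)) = d - 8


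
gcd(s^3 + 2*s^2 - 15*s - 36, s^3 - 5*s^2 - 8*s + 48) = s^2 - s - 12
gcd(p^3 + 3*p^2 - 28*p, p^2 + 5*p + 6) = 1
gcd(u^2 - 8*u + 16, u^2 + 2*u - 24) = u - 4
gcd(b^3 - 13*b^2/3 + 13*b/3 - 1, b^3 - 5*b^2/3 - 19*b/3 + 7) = b^2 - 4*b + 3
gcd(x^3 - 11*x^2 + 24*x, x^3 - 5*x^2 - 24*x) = x^2 - 8*x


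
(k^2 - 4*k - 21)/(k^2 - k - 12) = (k - 7)/(k - 4)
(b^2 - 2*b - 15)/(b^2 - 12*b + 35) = (b + 3)/(b - 7)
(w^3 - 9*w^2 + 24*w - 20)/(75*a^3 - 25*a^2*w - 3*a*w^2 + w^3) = (w^3 - 9*w^2 + 24*w - 20)/(75*a^3 - 25*a^2*w - 3*a*w^2 + w^3)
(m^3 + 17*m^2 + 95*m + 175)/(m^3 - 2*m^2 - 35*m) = (m^2 + 12*m + 35)/(m*(m - 7))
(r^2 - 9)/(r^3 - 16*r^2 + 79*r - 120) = (r + 3)/(r^2 - 13*r + 40)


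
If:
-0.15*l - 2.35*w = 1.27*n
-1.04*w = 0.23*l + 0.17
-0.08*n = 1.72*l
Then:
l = -0.01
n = 0.30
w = -0.16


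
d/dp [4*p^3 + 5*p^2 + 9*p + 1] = 12*p^2 + 10*p + 9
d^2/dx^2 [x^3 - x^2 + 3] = 6*x - 2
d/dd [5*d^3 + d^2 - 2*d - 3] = 15*d^2 + 2*d - 2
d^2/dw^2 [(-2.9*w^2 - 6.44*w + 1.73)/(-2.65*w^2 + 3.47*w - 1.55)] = (2.8421709430404e-14*w^4 + 143.7837*w^3 - 144.36405*w^2 - 63.2645099999999*w + 55.760016)/(18.609625*w^6 - 73.104225*w^5 + 128.37978*w^4 - 127.300073*w^3 + 75.09006*w^2 - 25.010025*w + 3.723875)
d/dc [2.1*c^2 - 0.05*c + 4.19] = 4.2*c - 0.05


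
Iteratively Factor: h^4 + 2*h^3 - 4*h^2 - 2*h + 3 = (h + 1)*(h^3 + h^2 - 5*h + 3) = (h - 1)*(h + 1)*(h^2 + 2*h - 3) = (h - 1)^2*(h + 1)*(h + 3)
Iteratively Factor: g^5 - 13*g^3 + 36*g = (g + 3)*(g^4 - 3*g^3 - 4*g^2 + 12*g) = (g + 2)*(g + 3)*(g^3 - 5*g^2 + 6*g) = (g - 3)*(g + 2)*(g + 3)*(g^2 - 2*g) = (g - 3)*(g - 2)*(g + 2)*(g + 3)*(g)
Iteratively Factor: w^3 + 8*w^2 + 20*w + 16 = (w + 2)*(w^2 + 6*w + 8) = (w + 2)*(w + 4)*(w + 2)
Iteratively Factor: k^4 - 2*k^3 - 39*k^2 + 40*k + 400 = (k + 4)*(k^3 - 6*k^2 - 15*k + 100) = (k + 4)^2*(k^2 - 10*k + 25) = (k - 5)*(k + 4)^2*(k - 5)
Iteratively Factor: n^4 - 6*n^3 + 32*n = (n + 2)*(n^3 - 8*n^2 + 16*n) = n*(n + 2)*(n^2 - 8*n + 16) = n*(n - 4)*(n + 2)*(n - 4)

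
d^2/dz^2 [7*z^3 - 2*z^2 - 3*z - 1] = 42*z - 4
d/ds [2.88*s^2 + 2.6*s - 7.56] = 5.76*s + 2.6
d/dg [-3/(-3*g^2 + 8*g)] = 6*(4 - 3*g)/(g^2*(3*g - 8)^2)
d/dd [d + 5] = 1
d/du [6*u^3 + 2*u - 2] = 18*u^2 + 2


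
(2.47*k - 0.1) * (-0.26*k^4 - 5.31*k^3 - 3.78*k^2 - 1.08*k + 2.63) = -0.6422*k^5 - 13.0897*k^4 - 8.8056*k^3 - 2.2896*k^2 + 6.6041*k - 0.263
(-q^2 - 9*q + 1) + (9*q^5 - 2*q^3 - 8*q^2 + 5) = 9*q^5 - 2*q^3 - 9*q^2 - 9*q + 6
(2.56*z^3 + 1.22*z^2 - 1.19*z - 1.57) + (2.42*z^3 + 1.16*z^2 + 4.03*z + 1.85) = 4.98*z^3 + 2.38*z^2 + 2.84*z + 0.28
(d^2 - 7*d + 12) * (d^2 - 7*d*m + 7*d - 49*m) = d^4 - 7*d^3*m - 37*d^2 + 259*d*m + 84*d - 588*m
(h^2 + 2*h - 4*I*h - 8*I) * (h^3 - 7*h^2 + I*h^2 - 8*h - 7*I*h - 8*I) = h^5 - 5*h^4 - 3*I*h^4 - 18*h^3 + 15*I*h^3 - 36*h^2 + 66*I*h^2 - 88*h + 48*I*h - 64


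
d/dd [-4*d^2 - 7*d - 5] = -8*d - 7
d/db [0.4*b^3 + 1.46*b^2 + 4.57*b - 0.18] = 1.2*b^2 + 2.92*b + 4.57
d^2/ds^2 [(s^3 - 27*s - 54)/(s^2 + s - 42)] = 32/(s^3 + 21*s^2 + 147*s + 343)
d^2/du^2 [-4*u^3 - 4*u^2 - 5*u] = -24*u - 8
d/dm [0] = 0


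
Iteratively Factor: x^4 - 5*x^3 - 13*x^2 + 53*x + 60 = (x - 5)*(x^3 - 13*x - 12) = (x - 5)*(x + 1)*(x^2 - x - 12) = (x - 5)*(x - 4)*(x + 1)*(x + 3)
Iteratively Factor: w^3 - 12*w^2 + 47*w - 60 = (w - 5)*(w^2 - 7*w + 12) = (w - 5)*(w - 4)*(w - 3)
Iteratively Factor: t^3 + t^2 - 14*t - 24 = (t + 2)*(t^2 - t - 12) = (t + 2)*(t + 3)*(t - 4)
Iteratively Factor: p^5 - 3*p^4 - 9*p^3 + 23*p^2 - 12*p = (p - 4)*(p^4 + p^3 - 5*p^2 + 3*p) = (p - 4)*(p - 1)*(p^3 + 2*p^2 - 3*p) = (p - 4)*(p - 1)^2*(p^2 + 3*p) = p*(p - 4)*(p - 1)^2*(p + 3)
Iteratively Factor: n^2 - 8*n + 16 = (n - 4)*(n - 4)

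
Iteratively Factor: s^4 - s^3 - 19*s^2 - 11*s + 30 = (s + 3)*(s^3 - 4*s^2 - 7*s + 10) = (s - 5)*(s + 3)*(s^2 + s - 2) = (s - 5)*(s + 2)*(s + 3)*(s - 1)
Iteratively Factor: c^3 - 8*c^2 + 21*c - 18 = (c - 3)*(c^2 - 5*c + 6) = (c - 3)^2*(c - 2)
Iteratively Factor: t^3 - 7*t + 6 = (t - 2)*(t^2 + 2*t - 3) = (t - 2)*(t + 3)*(t - 1)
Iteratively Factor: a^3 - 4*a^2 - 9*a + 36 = (a - 3)*(a^2 - a - 12) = (a - 3)*(a + 3)*(a - 4)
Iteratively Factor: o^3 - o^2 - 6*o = (o)*(o^2 - o - 6) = o*(o - 3)*(o + 2)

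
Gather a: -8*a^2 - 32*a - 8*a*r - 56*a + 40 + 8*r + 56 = -8*a^2 + a*(-8*r - 88) + 8*r + 96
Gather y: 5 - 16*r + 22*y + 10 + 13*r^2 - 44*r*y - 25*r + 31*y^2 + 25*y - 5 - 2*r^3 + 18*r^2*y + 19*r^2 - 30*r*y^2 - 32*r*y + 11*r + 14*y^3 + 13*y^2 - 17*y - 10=-2*r^3 + 32*r^2 - 30*r + 14*y^3 + y^2*(44 - 30*r) + y*(18*r^2 - 76*r + 30)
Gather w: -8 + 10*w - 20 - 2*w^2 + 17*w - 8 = -2*w^2 + 27*w - 36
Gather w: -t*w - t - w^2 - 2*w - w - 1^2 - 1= -t - w^2 + w*(-t - 3) - 2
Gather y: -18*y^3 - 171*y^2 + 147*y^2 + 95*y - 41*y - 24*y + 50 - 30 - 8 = -18*y^3 - 24*y^2 + 30*y + 12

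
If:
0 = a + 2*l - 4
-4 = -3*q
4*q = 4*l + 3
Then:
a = 17/6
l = 7/12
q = 4/3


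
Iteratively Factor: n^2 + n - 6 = (n - 2)*(n + 3)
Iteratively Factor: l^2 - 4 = (l - 2)*(l + 2)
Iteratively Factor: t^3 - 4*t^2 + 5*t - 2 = (t - 2)*(t^2 - 2*t + 1) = (t - 2)*(t - 1)*(t - 1)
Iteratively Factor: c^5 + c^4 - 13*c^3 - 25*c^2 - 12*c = (c)*(c^4 + c^3 - 13*c^2 - 25*c - 12) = c*(c + 1)*(c^3 - 13*c - 12) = c*(c - 4)*(c + 1)*(c^2 + 4*c + 3) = c*(c - 4)*(c + 1)^2*(c + 3)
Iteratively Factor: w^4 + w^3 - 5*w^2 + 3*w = (w + 3)*(w^3 - 2*w^2 + w) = w*(w + 3)*(w^2 - 2*w + 1) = w*(w - 1)*(w + 3)*(w - 1)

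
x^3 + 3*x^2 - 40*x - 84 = (x - 6)*(x + 2)*(x + 7)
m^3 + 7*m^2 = m^2*(m + 7)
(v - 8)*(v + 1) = v^2 - 7*v - 8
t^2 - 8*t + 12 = (t - 6)*(t - 2)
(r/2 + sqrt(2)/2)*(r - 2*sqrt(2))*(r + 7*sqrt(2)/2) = r^3/2 + 5*sqrt(2)*r^2/4 - 11*r/2 - 7*sqrt(2)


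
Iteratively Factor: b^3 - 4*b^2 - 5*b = (b)*(b^2 - 4*b - 5) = b*(b + 1)*(b - 5)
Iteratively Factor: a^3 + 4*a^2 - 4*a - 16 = (a + 2)*(a^2 + 2*a - 8) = (a + 2)*(a + 4)*(a - 2)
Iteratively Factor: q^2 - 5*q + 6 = (q - 3)*(q - 2)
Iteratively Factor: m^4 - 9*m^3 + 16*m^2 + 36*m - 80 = (m - 5)*(m^3 - 4*m^2 - 4*m + 16) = (m - 5)*(m - 2)*(m^2 - 2*m - 8) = (m - 5)*(m - 2)*(m + 2)*(m - 4)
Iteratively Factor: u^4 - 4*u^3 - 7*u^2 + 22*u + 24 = (u + 2)*(u^3 - 6*u^2 + 5*u + 12) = (u + 1)*(u + 2)*(u^2 - 7*u + 12) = (u - 3)*(u + 1)*(u + 2)*(u - 4)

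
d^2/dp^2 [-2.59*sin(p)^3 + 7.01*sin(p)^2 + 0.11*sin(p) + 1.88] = 1.8325*sin(p) - 5.8275*sin(3*p) + 14.02*cos(2*p)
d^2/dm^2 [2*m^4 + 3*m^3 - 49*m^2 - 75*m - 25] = 24*m^2 + 18*m - 98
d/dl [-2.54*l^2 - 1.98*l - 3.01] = -5.08*l - 1.98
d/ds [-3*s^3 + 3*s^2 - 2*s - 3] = -9*s^2 + 6*s - 2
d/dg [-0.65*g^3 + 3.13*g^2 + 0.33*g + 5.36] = -1.95*g^2 + 6.26*g + 0.33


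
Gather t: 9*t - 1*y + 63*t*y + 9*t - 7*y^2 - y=t*(63*y + 18) - 7*y^2 - 2*y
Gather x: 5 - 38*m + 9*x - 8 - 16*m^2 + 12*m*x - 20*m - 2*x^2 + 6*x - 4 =-16*m^2 - 58*m - 2*x^2 + x*(12*m + 15) - 7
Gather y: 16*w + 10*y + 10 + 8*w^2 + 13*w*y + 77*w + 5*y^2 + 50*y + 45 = 8*w^2 + 93*w + 5*y^2 + y*(13*w + 60) + 55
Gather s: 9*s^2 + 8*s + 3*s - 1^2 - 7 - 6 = 9*s^2 + 11*s - 14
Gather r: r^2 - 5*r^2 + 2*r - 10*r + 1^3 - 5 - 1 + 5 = -4*r^2 - 8*r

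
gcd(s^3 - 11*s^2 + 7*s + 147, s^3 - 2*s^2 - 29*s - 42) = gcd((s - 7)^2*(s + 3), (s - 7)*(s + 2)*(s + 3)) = s^2 - 4*s - 21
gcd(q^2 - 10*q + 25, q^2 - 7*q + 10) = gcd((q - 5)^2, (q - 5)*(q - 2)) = q - 5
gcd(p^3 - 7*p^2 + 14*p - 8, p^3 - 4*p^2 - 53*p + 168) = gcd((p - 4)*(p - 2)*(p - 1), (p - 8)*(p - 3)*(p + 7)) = 1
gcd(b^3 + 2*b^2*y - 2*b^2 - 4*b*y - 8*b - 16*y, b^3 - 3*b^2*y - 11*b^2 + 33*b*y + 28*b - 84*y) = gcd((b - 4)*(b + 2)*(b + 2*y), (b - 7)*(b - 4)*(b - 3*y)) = b - 4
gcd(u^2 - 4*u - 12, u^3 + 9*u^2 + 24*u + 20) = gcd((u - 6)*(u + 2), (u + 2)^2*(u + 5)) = u + 2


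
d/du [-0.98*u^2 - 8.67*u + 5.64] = -1.96*u - 8.67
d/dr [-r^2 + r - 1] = 1 - 2*r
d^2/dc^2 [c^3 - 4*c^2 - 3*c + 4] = 6*c - 8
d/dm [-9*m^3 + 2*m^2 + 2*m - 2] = -27*m^2 + 4*m + 2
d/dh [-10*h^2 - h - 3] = -20*h - 1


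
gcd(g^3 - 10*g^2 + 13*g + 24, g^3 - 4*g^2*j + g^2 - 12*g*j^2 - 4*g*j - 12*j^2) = g + 1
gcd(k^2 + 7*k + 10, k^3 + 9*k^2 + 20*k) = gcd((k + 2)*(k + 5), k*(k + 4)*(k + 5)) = k + 5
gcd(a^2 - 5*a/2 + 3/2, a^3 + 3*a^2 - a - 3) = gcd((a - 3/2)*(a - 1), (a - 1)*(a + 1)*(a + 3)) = a - 1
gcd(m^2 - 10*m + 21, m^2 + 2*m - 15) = m - 3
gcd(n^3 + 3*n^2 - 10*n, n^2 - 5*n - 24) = 1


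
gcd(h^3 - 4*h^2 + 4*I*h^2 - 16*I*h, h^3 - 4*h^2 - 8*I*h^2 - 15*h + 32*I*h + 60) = h - 4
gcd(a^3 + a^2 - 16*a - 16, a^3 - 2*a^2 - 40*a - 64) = a + 4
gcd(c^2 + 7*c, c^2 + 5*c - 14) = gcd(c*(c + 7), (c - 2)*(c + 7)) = c + 7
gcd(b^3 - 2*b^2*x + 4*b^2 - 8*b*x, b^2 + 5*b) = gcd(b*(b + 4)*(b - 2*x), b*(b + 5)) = b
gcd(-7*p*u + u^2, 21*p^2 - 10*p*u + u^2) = 7*p - u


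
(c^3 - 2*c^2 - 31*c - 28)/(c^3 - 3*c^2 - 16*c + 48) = (c^2 - 6*c - 7)/(c^2 - 7*c + 12)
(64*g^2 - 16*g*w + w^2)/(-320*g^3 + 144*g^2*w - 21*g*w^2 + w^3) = 1/(-5*g + w)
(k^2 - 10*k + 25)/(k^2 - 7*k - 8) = (-k^2 + 10*k - 25)/(-k^2 + 7*k + 8)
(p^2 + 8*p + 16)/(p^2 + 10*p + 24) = (p + 4)/(p + 6)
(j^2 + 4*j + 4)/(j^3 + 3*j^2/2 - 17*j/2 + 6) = 2*(j^2 + 4*j + 4)/(2*j^3 + 3*j^2 - 17*j + 12)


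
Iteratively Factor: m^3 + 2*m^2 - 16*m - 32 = (m + 2)*(m^2 - 16) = (m - 4)*(m + 2)*(m + 4)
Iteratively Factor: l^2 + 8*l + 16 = (l + 4)*(l + 4)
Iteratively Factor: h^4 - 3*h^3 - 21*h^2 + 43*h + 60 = (h - 3)*(h^3 - 21*h - 20) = (h - 5)*(h - 3)*(h^2 + 5*h + 4) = (h - 5)*(h - 3)*(h + 4)*(h + 1)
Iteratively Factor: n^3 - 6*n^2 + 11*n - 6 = (n - 3)*(n^2 - 3*n + 2) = (n - 3)*(n - 1)*(n - 2)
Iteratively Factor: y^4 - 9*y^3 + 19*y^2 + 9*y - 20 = (y + 1)*(y^3 - 10*y^2 + 29*y - 20) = (y - 1)*(y + 1)*(y^2 - 9*y + 20) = (y - 4)*(y - 1)*(y + 1)*(y - 5)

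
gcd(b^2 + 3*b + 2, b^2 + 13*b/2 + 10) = 1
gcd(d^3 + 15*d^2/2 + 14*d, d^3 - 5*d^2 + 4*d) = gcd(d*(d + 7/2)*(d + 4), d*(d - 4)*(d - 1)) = d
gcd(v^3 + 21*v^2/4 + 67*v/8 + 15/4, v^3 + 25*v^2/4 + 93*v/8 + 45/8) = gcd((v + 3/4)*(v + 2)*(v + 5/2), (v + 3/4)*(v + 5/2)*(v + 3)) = v^2 + 13*v/4 + 15/8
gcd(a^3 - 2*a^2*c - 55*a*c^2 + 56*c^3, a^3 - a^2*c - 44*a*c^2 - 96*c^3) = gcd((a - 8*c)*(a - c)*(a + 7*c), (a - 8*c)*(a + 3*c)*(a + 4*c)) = a - 8*c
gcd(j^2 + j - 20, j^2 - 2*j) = 1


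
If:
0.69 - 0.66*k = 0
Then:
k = 1.05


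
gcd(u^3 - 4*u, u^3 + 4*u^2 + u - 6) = u + 2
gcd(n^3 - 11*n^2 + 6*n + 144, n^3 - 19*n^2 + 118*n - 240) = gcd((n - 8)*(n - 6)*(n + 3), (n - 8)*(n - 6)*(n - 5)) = n^2 - 14*n + 48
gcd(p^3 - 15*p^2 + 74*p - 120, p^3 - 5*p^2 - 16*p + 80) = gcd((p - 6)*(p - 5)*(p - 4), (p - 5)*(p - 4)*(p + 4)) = p^2 - 9*p + 20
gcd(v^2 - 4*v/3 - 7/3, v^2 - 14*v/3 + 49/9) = v - 7/3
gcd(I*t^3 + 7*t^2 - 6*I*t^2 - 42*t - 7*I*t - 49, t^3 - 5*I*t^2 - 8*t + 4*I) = 1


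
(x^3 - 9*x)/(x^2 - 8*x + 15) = x*(x + 3)/(x - 5)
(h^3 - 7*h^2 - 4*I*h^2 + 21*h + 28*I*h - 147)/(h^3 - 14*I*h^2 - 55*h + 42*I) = (h^2 + h*(-7 + 3*I) - 21*I)/(h^2 - 7*I*h - 6)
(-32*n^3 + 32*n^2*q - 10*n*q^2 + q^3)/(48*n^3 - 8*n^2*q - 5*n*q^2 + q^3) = (-2*n + q)/(3*n + q)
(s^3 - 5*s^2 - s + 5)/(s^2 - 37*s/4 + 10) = 4*(s^3 - 5*s^2 - s + 5)/(4*s^2 - 37*s + 40)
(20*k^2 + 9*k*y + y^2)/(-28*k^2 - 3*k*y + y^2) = (5*k + y)/(-7*k + y)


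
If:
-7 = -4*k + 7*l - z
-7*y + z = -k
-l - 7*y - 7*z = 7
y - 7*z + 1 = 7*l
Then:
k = 2751/467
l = 980/467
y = 268/467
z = -875/467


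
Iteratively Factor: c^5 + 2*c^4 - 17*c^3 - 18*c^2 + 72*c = (c + 4)*(c^4 - 2*c^3 - 9*c^2 + 18*c) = (c + 3)*(c + 4)*(c^3 - 5*c^2 + 6*c) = (c - 2)*(c + 3)*(c + 4)*(c^2 - 3*c) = c*(c - 2)*(c + 3)*(c + 4)*(c - 3)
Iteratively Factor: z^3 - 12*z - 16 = (z + 2)*(z^2 - 2*z - 8) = (z + 2)^2*(z - 4)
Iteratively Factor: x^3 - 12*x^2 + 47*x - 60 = (x - 3)*(x^2 - 9*x + 20) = (x - 5)*(x - 3)*(x - 4)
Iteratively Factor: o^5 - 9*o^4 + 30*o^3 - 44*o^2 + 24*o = (o - 2)*(o^4 - 7*o^3 + 16*o^2 - 12*o) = (o - 2)^2*(o^3 - 5*o^2 + 6*o) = o*(o - 2)^2*(o^2 - 5*o + 6) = o*(o - 3)*(o - 2)^2*(o - 2)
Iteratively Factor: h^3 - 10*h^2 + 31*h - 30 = (h - 3)*(h^2 - 7*h + 10) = (h - 5)*(h - 3)*(h - 2)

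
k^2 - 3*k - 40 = (k - 8)*(k + 5)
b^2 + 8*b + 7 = (b + 1)*(b + 7)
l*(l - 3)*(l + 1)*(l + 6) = l^4 + 4*l^3 - 15*l^2 - 18*l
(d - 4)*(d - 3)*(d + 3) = d^3 - 4*d^2 - 9*d + 36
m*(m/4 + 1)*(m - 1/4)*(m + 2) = m^4/4 + 23*m^3/16 + 13*m^2/8 - m/2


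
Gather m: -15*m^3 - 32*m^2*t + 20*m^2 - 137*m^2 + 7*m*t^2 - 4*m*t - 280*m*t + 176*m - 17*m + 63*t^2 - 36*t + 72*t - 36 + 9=-15*m^3 + m^2*(-32*t - 117) + m*(7*t^2 - 284*t + 159) + 63*t^2 + 36*t - 27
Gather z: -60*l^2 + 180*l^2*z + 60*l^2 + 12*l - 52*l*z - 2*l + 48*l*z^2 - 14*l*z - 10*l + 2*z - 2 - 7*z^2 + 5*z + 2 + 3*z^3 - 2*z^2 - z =3*z^3 + z^2*(48*l - 9) + z*(180*l^2 - 66*l + 6)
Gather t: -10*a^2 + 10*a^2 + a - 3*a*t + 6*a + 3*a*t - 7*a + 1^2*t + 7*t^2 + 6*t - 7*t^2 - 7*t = 0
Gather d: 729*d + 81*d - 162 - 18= 810*d - 180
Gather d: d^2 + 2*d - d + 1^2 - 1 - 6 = d^2 + d - 6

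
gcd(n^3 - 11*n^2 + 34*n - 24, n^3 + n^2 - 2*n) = n - 1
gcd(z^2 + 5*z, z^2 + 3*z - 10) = z + 5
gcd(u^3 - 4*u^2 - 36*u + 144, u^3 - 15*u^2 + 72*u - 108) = u - 6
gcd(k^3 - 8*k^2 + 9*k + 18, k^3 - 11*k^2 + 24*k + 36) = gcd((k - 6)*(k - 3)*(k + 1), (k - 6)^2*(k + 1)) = k^2 - 5*k - 6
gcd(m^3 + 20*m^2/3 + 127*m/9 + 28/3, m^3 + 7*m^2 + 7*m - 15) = m + 3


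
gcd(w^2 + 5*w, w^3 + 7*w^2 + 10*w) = w^2 + 5*w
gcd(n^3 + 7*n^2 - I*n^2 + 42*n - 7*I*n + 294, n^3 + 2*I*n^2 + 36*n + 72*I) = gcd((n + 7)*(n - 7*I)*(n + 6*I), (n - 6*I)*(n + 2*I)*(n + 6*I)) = n + 6*I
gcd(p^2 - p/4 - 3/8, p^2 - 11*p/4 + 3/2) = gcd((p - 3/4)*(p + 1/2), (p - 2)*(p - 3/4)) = p - 3/4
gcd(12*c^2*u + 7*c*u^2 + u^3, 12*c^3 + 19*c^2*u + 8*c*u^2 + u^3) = 12*c^2 + 7*c*u + u^2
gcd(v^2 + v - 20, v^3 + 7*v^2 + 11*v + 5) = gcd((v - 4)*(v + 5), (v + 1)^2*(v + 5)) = v + 5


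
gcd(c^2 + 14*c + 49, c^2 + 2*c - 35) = c + 7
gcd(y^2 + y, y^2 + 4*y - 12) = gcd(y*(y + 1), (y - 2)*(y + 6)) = 1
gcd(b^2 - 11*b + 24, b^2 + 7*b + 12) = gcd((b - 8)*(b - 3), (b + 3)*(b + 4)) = 1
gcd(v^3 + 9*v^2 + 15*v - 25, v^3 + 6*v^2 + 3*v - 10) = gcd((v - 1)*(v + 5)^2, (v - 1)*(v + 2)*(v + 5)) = v^2 + 4*v - 5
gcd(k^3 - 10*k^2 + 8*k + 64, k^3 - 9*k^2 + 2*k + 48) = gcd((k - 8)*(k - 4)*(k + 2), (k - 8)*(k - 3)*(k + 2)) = k^2 - 6*k - 16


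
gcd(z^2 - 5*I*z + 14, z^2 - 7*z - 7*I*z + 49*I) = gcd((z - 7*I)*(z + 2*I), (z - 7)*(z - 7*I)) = z - 7*I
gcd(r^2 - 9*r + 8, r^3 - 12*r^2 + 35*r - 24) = r^2 - 9*r + 8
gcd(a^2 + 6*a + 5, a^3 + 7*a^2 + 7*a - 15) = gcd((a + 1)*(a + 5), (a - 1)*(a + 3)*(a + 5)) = a + 5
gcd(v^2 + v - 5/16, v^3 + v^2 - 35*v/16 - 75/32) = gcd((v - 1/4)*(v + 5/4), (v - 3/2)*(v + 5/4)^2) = v + 5/4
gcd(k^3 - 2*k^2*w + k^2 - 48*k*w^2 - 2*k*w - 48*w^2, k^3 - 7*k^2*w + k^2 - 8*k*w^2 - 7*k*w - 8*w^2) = -k^2 + 8*k*w - k + 8*w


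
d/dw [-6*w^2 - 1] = -12*w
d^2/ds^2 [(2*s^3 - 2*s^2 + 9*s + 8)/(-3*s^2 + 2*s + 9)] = 2*(-131*s^3 - 162*s^2 - 1071*s + 76)/(27*s^6 - 54*s^5 - 207*s^4 + 316*s^3 + 621*s^2 - 486*s - 729)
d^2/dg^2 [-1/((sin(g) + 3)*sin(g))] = (4*sin(g) + 9 + 3/sin(g) - 18/sin(g)^2 - 18/sin(g)^3)/(sin(g) + 3)^3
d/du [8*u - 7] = 8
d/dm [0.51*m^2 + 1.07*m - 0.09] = 1.02*m + 1.07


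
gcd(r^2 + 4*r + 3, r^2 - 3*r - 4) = r + 1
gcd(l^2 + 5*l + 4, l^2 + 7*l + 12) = l + 4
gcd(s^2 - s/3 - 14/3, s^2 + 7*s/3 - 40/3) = 1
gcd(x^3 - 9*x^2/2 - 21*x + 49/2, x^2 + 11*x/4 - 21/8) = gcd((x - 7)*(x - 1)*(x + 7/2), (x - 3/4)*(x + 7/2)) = x + 7/2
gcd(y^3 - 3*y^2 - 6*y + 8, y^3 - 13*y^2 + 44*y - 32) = y^2 - 5*y + 4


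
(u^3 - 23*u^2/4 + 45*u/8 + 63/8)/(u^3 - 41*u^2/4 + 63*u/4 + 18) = (u - 7/2)/(u - 8)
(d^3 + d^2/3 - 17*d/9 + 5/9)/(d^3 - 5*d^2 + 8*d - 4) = (9*d^2 + 12*d - 5)/(9*(d^2 - 4*d + 4))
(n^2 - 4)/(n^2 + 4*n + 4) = (n - 2)/(n + 2)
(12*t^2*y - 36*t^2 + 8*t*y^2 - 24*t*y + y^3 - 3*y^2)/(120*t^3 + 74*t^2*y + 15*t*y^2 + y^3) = (2*t*y - 6*t + y^2 - 3*y)/(20*t^2 + 9*t*y + y^2)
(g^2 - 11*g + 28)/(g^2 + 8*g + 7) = (g^2 - 11*g + 28)/(g^2 + 8*g + 7)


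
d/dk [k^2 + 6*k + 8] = 2*k + 6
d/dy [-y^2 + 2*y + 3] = 2 - 2*y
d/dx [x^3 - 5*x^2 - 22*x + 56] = 3*x^2 - 10*x - 22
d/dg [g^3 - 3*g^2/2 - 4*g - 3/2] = 3*g^2 - 3*g - 4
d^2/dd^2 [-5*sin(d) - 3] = 5*sin(d)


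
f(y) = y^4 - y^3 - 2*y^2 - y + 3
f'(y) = 4*y^3 - 3*y^2 - 4*y - 1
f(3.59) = 93.47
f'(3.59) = 131.05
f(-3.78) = 236.37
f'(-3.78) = -244.79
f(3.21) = 52.28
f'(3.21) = 87.55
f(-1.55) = 9.24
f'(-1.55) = -16.90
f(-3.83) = 248.85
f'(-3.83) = -254.41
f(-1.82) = 15.20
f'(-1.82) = -27.77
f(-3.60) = 195.30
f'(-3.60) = -212.10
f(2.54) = 12.79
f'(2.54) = 35.03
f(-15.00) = 53568.00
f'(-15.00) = -14116.00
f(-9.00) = 7140.00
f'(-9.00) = -3124.00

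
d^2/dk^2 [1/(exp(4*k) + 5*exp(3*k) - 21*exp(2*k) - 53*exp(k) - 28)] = ((-16*exp(3*k) - 45*exp(2*k) + 84*exp(k) + 53)*(-exp(4*k) - 5*exp(3*k) + 21*exp(2*k) + 53*exp(k) + 28) - 2*(4*exp(3*k) + 15*exp(2*k) - 42*exp(k) - 53)^2*exp(k))*exp(k)/(-exp(4*k) - 5*exp(3*k) + 21*exp(2*k) + 53*exp(k) + 28)^3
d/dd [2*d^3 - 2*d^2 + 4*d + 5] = 6*d^2 - 4*d + 4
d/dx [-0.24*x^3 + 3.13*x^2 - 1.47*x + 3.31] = -0.72*x^2 + 6.26*x - 1.47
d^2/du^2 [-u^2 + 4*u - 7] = -2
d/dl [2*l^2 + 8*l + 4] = 4*l + 8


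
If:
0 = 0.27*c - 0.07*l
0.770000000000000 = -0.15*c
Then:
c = -5.13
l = -19.80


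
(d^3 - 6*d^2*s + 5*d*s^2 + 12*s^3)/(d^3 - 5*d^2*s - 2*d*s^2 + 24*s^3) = (d + s)/(d + 2*s)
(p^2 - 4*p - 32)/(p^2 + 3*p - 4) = (p - 8)/(p - 1)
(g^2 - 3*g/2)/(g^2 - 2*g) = (g - 3/2)/(g - 2)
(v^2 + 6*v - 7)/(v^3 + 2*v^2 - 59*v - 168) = (v - 1)/(v^2 - 5*v - 24)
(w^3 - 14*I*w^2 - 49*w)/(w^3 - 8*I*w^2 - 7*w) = (w - 7*I)/(w - I)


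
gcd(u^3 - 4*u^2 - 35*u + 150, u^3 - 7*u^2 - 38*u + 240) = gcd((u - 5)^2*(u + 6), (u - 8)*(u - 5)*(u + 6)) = u^2 + u - 30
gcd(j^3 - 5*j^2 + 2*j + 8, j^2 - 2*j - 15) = 1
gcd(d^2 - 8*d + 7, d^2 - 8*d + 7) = d^2 - 8*d + 7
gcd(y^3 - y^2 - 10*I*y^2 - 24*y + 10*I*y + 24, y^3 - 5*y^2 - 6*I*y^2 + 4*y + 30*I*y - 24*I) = y^2 + y*(-1 - 6*I) + 6*I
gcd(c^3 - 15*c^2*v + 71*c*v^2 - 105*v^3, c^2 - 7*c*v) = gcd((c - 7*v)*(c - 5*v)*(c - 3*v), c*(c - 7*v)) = -c + 7*v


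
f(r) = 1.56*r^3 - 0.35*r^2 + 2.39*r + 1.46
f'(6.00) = 166.67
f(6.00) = 340.16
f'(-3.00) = 46.61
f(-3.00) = -50.98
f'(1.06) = 6.91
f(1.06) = 5.46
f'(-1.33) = 11.60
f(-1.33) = -6.01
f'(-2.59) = 35.60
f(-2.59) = -34.18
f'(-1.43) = 12.96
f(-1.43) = -7.24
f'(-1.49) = 13.82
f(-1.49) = -8.04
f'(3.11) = 45.48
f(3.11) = 52.43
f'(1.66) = 14.12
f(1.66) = 11.60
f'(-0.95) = 7.28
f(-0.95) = -2.46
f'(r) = 4.68*r^2 - 0.7*r + 2.39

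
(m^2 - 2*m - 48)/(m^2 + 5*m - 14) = (m^2 - 2*m - 48)/(m^2 + 5*m - 14)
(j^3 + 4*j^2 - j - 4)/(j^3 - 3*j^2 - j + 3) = (j + 4)/(j - 3)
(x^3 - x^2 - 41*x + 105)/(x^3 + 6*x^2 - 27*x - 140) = (x - 3)/(x + 4)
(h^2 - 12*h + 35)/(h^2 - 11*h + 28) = (h - 5)/(h - 4)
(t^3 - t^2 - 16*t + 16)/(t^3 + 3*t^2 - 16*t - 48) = (t - 1)/(t + 3)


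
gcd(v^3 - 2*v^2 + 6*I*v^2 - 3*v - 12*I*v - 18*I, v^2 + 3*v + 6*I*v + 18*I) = v + 6*I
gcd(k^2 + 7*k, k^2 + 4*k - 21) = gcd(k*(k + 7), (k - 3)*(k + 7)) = k + 7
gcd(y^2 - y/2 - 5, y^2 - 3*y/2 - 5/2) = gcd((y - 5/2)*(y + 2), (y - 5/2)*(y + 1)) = y - 5/2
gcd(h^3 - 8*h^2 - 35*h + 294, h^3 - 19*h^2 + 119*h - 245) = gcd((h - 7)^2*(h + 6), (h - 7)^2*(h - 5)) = h^2 - 14*h + 49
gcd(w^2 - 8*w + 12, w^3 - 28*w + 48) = w - 2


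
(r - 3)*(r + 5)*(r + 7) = r^3 + 9*r^2 - r - 105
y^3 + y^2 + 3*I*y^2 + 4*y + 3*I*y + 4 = (y + 1)*(y - I)*(y + 4*I)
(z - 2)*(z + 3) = z^2 + z - 6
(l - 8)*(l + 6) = l^2 - 2*l - 48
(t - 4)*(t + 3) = t^2 - t - 12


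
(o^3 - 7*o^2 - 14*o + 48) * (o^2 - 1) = o^5 - 7*o^4 - 15*o^3 + 55*o^2 + 14*o - 48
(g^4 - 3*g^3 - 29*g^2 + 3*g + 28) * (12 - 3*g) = -3*g^5 + 21*g^4 + 51*g^3 - 357*g^2 - 48*g + 336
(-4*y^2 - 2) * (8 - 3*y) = 12*y^3 - 32*y^2 + 6*y - 16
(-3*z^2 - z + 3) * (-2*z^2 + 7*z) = 6*z^4 - 19*z^3 - 13*z^2 + 21*z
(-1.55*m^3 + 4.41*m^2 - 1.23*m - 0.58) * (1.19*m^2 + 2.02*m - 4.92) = -1.8445*m^5 + 2.1169*m^4 + 15.0705*m^3 - 24.872*m^2 + 4.88*m + 2.8536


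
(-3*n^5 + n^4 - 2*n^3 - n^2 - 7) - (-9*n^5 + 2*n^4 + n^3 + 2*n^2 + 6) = 6*n^5 - n^4 - 3*n^3 - 3*n^2 - 13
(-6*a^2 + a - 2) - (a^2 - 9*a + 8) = -7*a^2 + 10*a - 10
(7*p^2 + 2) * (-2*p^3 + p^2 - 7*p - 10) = -14*p^5 + 7*p^4 - 53*p^3 - 68*p^2 - 14*p - 20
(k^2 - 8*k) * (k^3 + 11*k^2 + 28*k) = k^5 + 3*k^4 - 60*k^3 - 224*k^2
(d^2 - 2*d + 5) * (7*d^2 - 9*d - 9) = 7*d^4 - 23*d^3 + 44*d^2 - 27*d - 45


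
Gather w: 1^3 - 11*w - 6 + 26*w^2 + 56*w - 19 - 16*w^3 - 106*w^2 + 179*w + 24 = -16*w^3 - 80*w^2 + 224*w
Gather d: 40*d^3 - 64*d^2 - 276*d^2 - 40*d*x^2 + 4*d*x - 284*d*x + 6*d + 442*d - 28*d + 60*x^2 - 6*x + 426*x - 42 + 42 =40*d^3 - 340*d^2 + d*(-40*x^2 - 280*x + 420) + 60*x^2 + 420*x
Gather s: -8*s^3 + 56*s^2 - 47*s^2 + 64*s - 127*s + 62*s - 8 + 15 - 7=-8*s^3 + 9*s^2 - s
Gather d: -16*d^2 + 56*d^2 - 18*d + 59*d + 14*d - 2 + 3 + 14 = 40*d^2 + 55*d + 15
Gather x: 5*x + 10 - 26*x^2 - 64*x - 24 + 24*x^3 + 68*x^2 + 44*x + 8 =24*x^3 + 42*x^2 - 15*x - 6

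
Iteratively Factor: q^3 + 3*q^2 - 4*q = (q + 4)*(q^2 - q) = q*(q + 4)*(q - 1)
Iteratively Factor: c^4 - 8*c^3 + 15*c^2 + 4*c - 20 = (c + 1)*(c^3 - 9*c^2 + 24*c - 20) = (c - 5)*(c + 1)*(c^2 - 4*c + 4) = (c - 5)*(c - 2)*(c + 1)*(c - 2)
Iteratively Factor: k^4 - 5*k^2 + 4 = (k + 2)*(k^3 - 2*k^2 - k + 2) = (k + 1)*(k + 2)*(k^2 - 3*k + 2) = (k - 1)*(k + 1)*(k + 2)*(k - 2)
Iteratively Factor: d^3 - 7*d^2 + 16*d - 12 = (d - 2)*(d^2 - 5*d + 6) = (d - 2)^2*(d - 3)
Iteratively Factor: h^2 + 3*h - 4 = (h - 1)*(h + 4)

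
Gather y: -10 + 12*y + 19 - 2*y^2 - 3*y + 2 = -2*y^2 + 9*y + 11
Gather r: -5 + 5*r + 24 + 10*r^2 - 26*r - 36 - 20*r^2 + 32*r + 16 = -10*r^2 + 11*r - 1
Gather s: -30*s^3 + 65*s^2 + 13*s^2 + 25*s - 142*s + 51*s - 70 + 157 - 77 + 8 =-30*s^3 + 78*s^2 - 66*s + 18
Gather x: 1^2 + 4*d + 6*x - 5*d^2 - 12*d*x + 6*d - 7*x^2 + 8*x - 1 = -5*d^2 + 10*d - 7*x^2 + x*(14 - 12*d)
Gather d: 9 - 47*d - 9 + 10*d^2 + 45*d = 10*d^2 - 2*d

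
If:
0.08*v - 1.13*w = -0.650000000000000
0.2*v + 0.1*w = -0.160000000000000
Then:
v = -1.05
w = 0.50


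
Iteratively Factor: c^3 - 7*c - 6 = (c - 3)*(c^2 + 3*c + 2) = (c - 3)*(c + 1)*(c + 2)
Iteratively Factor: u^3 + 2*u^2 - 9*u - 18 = (u - 3)*(u^2 + 5*u + 6) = (u - 3)*(u + 2)*(u + 3)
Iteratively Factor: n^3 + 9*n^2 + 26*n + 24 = (n + 4)*(n^2 + 5*n + 6) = (n + 3)*(n + 4)*(n + 2)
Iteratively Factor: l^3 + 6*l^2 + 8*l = (l)*(l^2 + 6*l + 8) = l*(l + 2)*(l + 4)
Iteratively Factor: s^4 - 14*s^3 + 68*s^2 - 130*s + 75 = (s - 1)*(s^3 - 13*s^2 + 55*s - 75) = (s - 5)*(s - 1)*(s^2 - 8*s + 15) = (s - 5)*(s - 3)*(s - 1)*(s - 5)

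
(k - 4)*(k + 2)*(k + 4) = k^3 + 2*k^2 - 16*k - 32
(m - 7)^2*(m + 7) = m^3 - 7*m^2 - 49*m + 343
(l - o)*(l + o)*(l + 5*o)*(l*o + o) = l^4*o + 5*l^3*o^2 + l^3*o - l^2*o^3 + 5*l^2*o^2 - 5*l*o^4 - l*o^3 - 5*o^4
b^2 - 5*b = b*(b - 5)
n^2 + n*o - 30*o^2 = (n - 5*o)*(n + 6*o)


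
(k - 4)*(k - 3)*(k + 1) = k^3 - 6*k^2 + 5*k + 12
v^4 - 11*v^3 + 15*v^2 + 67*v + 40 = (v - 8)*(v - 5)*(v + 1)^2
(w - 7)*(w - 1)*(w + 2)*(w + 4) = w^4 - 2*w^3 - 33*w^2 - 22*w + 56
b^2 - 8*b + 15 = (b - 5)*(b - 3)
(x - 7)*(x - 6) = x^2 - 13*x + 42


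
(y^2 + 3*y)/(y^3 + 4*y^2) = (y + 3)/(y*(y + 4))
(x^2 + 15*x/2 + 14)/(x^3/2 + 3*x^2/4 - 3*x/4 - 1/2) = 2*(2*x^2 + 15*x + 28)/(2*x^3 + 3*x^2 - 3*x - 2)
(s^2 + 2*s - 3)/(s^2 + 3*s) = (s - 1)/s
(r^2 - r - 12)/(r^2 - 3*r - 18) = (r - 4)/(r - 6)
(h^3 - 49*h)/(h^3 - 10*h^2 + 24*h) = (h^2 - 49)/(h^2 - 10*h + 24)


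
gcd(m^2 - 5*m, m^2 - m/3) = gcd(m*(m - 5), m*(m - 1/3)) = m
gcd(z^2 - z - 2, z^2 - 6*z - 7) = z + 1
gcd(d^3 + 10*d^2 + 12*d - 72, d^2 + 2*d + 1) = 1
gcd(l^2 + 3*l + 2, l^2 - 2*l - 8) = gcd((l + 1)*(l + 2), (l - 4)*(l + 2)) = l + 2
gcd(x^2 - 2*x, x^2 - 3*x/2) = x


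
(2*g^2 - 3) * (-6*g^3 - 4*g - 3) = -12*g^5 + 10*g^3 - 6*g^2 + 12*g + 9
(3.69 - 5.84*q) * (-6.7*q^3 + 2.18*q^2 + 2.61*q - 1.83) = 39.128*q^4 - 37.4542*q^3 - 7.1982*q^2 + 20.3181*q - 6.7527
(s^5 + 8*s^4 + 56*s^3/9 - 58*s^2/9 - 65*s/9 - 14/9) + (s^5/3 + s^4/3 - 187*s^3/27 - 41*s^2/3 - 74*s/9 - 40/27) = 4*s^5/3 + 25*s^4/3 - 19*s^3/27 - 181*s^2/9 - 139*s/9 - 82/27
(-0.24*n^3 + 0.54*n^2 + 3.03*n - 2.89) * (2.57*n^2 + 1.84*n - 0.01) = -0.6168*n^5 + 0.9462*n^4 + 8.7831*n^3 - 1.8575*n^2 - 5.3479*n + 0.0289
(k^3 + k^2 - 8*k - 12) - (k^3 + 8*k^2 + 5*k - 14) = -7*k^2 - 13*k + 2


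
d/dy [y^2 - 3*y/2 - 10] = 2*y - 3/2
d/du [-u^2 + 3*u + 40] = 3 - 2*u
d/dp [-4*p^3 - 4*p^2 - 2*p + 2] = -12*p^2 - 8*p - 2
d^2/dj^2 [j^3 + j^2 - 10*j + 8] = 6*j + 2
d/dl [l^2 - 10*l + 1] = 2*l - 10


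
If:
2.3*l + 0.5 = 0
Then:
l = -0.22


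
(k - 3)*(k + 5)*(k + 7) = k^3 + 9*k^2 - k - 105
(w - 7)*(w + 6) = w^2 - w - 42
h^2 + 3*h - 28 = (h - 4)*(h + 7)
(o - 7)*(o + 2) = o^2 - 5*o - 14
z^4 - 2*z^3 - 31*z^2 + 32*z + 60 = (z - 6)*(z - 2)*(z + 1)*(z + 5)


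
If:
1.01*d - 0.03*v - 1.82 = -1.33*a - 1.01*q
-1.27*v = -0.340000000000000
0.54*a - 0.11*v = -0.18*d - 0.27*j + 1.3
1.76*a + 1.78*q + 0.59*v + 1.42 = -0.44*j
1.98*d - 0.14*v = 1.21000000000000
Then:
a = 3.87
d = 0.63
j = -3.23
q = -3.91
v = 0.27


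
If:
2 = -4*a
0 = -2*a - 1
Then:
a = -1/2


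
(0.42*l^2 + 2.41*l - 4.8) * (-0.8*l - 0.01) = -0.336*l^3 - 1.9322*l^2 + 3.8159*l + 0.048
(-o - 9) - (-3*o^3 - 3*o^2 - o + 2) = 3*o^3 + 3*o^2 - 11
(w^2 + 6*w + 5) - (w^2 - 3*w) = 9*w + 5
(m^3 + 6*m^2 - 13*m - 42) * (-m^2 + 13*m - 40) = -m^5 + 7*m^4 + 51*m^3 - 367*m^2 - 26*m + 1680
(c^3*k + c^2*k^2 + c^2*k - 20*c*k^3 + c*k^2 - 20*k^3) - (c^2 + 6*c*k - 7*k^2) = c^3*k + c^2*k^2 + c^2*k - c^2 - 20*c*k^3 + c*k^2 - 6*c*k - 20*k^3 + 7*k^2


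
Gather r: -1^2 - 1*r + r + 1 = 0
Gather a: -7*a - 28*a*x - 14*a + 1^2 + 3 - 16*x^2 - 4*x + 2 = a*(-28*x - 21) - 16*x^2 - 4*x + 6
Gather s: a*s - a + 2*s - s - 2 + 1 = -a + s*(a + 1) - 1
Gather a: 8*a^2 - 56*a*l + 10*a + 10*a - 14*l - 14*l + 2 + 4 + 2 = 8*a^2 + a*(20 - 56*l) - 28*l + 8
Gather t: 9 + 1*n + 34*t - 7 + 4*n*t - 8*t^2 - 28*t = n - 8*t^2 + t*(4*n + 6) + 2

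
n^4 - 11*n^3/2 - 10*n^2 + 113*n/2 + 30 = (n - 5)*(n - 4)*(n + 1/2)*(n + 3)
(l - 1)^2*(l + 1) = l^3 - l^2 - l + 1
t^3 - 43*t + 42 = (t - 6)*(t - 1)*(t + 7)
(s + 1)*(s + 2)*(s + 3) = s^3 + 6*s^2 + 11*s + 6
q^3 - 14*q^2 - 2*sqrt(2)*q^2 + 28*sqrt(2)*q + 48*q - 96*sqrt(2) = (q - 8)*(q - 6)*(q - 2*sqrt(2))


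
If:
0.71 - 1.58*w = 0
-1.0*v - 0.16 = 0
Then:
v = -0.16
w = 0.45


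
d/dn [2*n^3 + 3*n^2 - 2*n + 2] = 6*n^2 + 6*n - 2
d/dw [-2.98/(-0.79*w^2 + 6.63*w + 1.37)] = (19.7574 - 4.7084*w)/(-0.79*w^2 + 6.63*w + 1.37)^2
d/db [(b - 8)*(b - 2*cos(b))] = b + (b - 8)*(2*sin(b) + 1) - 2*cos(b)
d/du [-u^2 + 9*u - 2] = 9 - 2*u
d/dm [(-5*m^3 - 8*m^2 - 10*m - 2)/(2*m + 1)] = (-20*m^3 - 31*m^2 - 16*m - 6)/(4*m^2 + 4*m + 1)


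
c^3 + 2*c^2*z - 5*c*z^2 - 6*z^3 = (c - 2*z)*(c + z)*(c + 3*z)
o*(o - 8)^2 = o^3 - 16*o^2 + 64*o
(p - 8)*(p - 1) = p^2 - 9*p + 8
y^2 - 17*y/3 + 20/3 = (y - 4)*(y - 5/3)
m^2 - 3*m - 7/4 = (m - 7/2)*(m + 1/2)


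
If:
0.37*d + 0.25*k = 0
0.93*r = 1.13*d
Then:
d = 0.823008849557522*r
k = -1.21805309734513*r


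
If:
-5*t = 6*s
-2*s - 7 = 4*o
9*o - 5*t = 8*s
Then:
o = -7/13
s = -63/26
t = 189/65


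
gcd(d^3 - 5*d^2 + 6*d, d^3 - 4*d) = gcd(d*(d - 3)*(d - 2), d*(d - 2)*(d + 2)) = d^2 - 2*d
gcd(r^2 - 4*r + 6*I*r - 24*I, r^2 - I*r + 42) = r + 6*I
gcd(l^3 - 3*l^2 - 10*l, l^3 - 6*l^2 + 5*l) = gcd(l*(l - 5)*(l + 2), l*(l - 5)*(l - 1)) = l^2 - 5*l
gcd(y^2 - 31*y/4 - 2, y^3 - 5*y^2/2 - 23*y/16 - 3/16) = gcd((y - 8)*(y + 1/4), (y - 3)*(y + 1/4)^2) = y + 1/4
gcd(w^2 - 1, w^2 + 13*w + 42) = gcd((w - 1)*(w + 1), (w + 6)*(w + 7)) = 1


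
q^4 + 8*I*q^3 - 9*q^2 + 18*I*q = q*(q - I)*(q + 3*I)*(q + 6*I)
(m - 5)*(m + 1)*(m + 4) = m^3 - 21*m - 20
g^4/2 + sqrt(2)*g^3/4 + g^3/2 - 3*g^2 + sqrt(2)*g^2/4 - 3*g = g*(g/2 + sqrt(2))*(g + 1)*(g - 3*sqrt(2)/2)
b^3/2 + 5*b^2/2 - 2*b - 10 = (b/2 + 1)*(b - 2)*(b + 5)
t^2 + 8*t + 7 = (t + 1)*(t + 7)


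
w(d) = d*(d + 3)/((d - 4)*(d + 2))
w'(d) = d/((d - 4)*(d + 2)) - d*(d + 3)/((d - 4)*(d + 2)^2) - d*(d + 3)/((d - 4)^2*(d + 2)) + (d + 3)/((d - 4)*(d + 2)) = (-5*d^2 - 16*d - 24)/(d^4 - 4*d^3 - 12*d^2 + 32*d + 64)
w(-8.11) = 0.56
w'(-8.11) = -0.04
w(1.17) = -0.54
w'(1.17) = -0.62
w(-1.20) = 0.52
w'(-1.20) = -0.69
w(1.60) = -0.85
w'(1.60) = -0.84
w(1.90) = -1.14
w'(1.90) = -1.08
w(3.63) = -11.55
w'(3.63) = -34.10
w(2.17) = -1.47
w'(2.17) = -1.41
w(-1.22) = 0.53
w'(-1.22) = -0.72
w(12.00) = 1.61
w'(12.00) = -0.07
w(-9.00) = 0.59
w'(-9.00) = -0.03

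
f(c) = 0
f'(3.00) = 0.00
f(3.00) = 0.00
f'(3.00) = 0.00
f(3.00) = 0.00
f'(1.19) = 0.00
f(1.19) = 0.00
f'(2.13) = 0.00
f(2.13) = 0.00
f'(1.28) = 0.00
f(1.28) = 0.00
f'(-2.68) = 0.00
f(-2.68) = 0.00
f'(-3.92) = 0.00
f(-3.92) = 0.00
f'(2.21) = 0.00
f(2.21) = 0.00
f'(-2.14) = 0.00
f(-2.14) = 0.00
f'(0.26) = 0.00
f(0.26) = 0.00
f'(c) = 0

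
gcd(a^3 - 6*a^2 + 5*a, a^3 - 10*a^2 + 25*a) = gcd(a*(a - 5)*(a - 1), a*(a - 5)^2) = a^2 - 5*a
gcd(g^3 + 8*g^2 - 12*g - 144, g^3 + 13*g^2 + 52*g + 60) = g + 6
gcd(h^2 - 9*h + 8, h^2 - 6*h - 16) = h - 8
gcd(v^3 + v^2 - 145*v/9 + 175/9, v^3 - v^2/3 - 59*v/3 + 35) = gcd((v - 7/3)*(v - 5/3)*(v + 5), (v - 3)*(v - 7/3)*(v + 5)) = v^2 + 8*v/3 - 35/3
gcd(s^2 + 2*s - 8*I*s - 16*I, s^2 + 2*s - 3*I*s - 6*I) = s + 2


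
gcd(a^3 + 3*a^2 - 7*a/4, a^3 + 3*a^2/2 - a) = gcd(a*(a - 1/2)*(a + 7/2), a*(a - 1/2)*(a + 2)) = a^2 - a/2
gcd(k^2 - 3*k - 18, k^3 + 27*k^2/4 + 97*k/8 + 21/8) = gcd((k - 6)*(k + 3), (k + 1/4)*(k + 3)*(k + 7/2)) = k + 3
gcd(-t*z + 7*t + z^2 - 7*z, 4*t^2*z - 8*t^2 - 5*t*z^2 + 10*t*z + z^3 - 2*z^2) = -t + z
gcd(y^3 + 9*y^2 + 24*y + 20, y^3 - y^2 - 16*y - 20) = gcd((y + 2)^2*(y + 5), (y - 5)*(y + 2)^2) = y^2 + 4*y + 4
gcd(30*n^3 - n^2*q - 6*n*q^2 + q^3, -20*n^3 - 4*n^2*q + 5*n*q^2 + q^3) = 2*n + q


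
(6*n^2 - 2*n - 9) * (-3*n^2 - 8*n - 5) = -18*n^4 - 42*n^3 + 13*n^2 + 82*n + 45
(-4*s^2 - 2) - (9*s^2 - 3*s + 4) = -13*s^2 + 3*s - 6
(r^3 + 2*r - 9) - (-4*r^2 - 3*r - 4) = r^3 + 4*r^2 + 5*r - 5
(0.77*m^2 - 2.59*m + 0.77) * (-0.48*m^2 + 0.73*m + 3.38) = -0.3696*m^4 + 1.8053*m^3 + 0.3423*m^2 - 8.1921*m + 2.6026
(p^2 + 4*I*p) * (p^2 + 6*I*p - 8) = p^4 + 10*I*p^3 - 32*p^2 - 32*I*p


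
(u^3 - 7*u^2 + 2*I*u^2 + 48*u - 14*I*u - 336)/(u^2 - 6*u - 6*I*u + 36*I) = (u^2 + u*(-7 + 8*I) - 56*I)/(u - 6)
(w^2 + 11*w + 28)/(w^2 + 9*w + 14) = (w + 4)/(w + 2)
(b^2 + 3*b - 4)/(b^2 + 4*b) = (b - 1)/b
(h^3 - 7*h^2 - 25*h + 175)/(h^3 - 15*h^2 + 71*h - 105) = (h + 5)/(h - 3)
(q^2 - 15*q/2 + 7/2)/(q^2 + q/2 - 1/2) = (q - 7)/(q + 1)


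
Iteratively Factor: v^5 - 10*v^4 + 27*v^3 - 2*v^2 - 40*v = (v - 4)*(v^4 - 6*v^3 + 3*v^2 + 10*v) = (v - 5)*(v - 4)*(v^3 - v^2 - 2*v) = v*(v - 5)*(v - 4)*(v^2 - v - 2) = v*(v - 5)*(v - 4)*(v + 1)*(v - 2)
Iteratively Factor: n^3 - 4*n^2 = (n)*(n^2 - 4*n) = n*(n - 4)*(n)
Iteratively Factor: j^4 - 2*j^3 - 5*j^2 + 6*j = (j)*(j^3 - 2*j^2 - 5*j + 6) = j*(j + 2)*(j^2 - 4*j + 3) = j*(j - 3)*(j + 2)*(j - 1)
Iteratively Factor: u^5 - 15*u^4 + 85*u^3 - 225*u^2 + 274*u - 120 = (u - 2)*(u^4 - 13*u^3 + 59*u^2 - 107*u + 60) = (u - 5)*(u - 2)*(u^3 - 8*u^2 + 19*u - 12) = (u - 5)*(u - 2)*(u - 1)*(u^2 - 7*u + 12) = (u - 5)*(u - 3)*(u - 2)*(u - 1)*(u - 4)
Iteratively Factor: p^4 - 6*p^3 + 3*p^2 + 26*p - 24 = (p - 1)*(p^3 - 5*p^2 - 2*p + 24) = (p - 1)*(p + 2)*(p^2 - 7*p + 12) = (p - 4)*(p - 1)*(p + 2)*(p - 3)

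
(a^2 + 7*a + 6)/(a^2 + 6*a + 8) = (a^2 + 7*a + 6)/(a^2 + 6*a + 8)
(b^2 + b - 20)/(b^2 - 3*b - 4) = (b + 5)/(b + 1)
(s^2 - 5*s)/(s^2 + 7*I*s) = (s - 5)/(s + 7*I)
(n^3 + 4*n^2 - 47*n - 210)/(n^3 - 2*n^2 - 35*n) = (n + 6)/n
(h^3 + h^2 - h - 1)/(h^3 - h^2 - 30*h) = (-h^3 - h^2 + h + 1)/(h*(-h^2 + h + 30))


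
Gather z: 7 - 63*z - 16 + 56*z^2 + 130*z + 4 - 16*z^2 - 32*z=40*z^2 + 35*z - 5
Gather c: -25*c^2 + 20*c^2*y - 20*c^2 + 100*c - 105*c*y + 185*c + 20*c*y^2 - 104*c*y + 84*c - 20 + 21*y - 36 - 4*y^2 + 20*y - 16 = c^2*(20*y - 45) + c*(20*y^2 - 209*y + 369) - 4*y^2 + 41*y - 72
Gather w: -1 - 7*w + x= -7*w + x - 1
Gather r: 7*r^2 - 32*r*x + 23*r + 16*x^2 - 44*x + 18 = 7*r^2 + r*(23 - 32*x) + 16*x^2 - 44*x + 18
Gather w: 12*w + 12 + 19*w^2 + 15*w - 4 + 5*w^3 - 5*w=5*w^3 + 19*w^2 + 22*w + 8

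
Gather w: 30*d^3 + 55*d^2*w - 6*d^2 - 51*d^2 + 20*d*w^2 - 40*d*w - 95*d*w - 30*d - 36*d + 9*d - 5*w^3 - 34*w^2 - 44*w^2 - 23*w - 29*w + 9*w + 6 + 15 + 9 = 30*d^3 - 57*d^2 - 57*d - 5*w^3 + w^2*(20*d - 78) + w*(55*d^2 - 135*d - 43) + 30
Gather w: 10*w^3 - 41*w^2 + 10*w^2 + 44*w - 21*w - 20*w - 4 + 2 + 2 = 10*w^3 - 31*w^2 + 3*w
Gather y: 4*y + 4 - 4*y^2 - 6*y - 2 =-4*y^2 - 2*y + 2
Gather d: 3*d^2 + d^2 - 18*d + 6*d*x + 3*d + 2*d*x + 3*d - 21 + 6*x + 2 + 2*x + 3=4*d^2 + d*(8*x - 12) + 8*x - 16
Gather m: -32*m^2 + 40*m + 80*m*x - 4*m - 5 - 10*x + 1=-32*m^2 + m*(80*x + 36) - 10*x - 4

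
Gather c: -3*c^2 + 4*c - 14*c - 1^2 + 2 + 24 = -3*c^2 - 10*c + 25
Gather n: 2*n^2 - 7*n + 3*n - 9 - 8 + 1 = 2*n^2 - 4*n - 16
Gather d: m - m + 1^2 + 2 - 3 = 0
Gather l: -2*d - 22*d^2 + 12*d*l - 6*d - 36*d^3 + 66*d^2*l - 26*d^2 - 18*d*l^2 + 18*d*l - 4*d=-36*d^3 - 48*d^2 - 18*d*l^2 - 12*d + l*(66*d^2 + 30*d)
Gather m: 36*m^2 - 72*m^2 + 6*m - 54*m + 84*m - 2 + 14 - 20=-36*m^2 + 36*m - 8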